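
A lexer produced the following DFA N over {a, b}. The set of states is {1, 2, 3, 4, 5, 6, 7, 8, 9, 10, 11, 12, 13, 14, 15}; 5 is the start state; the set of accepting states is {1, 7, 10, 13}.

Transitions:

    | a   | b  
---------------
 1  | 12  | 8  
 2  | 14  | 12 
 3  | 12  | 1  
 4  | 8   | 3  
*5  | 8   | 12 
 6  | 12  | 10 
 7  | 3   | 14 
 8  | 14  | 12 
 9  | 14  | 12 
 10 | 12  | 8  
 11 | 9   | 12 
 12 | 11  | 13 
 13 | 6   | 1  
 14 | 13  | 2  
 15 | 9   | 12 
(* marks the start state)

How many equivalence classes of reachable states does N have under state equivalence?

First remove the unreachable states {3,4,7,15}; 11 states remain.
P0 = {1,10,13} | {2,5,6,8,9,11,12,14}.
On input b, block {1,10,13} splits into {1,10} and {13}.
Refine {2,5,6,8,9,11,12,14} on symbol a: members go to different blocks, giving {2,5,6,8,9,11,12} and {14}.
Split {2,5,6,8,9,11,12} by δ(·,a) → {5,6,11,12} and {2,8,9}.
Refine {5,6,11,12} on symbol a: members go to different blocks, giving {5,11} and {6,12}.
Split {6,12} by δ(·,a) → {6} and {12}.
The partition is now stable with 7 blocks: {1,10} | {5,11} | {13} | {14} | {2,8,9} | {6} | {12}.

7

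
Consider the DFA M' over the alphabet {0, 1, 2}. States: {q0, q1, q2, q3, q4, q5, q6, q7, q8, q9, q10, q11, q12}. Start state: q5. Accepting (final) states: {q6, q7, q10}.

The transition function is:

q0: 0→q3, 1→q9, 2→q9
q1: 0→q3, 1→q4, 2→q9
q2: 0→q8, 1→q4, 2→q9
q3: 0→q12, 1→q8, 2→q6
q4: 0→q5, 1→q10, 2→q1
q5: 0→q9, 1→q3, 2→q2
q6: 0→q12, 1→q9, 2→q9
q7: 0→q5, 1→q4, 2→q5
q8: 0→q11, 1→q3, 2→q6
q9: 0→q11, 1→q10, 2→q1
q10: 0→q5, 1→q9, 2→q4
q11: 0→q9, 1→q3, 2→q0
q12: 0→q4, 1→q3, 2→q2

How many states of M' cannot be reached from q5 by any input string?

BFS from q5 reaches {q0, q1, q2, q3, q4, q5, q6, q8, q9, q10, q11, q12}; the 1 state(s) q7 are never visited.

1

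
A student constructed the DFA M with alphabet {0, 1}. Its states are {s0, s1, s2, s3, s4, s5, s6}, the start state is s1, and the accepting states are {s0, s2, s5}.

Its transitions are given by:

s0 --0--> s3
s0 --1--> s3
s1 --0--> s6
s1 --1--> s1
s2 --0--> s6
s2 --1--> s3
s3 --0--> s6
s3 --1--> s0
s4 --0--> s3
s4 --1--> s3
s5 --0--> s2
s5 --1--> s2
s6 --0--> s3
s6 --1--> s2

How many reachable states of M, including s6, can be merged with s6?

States {s4,s5} cannot be reached from the start state, so discard them.
P0 = {s0,s2} | {s1,s3,s6}.
Refine {s1,s3,s6} on symbol 1: members go to different blocks, giving {s3,s6} and {s1}.
Stable partition: {s0,s2} | {s3,s6} | {s1} — 3 equivalence classes.
State s6 belongs to the block {s3,s6}, which has 2 states.

2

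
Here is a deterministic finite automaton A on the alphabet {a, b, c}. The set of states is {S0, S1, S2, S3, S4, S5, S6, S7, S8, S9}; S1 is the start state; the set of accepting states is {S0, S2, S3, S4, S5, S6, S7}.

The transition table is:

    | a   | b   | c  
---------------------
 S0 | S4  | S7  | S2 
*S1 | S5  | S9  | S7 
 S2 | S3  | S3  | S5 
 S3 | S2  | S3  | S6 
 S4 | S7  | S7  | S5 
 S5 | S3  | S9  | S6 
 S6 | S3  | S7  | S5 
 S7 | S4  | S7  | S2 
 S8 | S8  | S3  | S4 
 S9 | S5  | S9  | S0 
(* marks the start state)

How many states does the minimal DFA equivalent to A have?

Reachable states from the start: {S0,S1,S2,S3,S4,S5,S6,S7,S9}. Unreachable: {S8} — drop them.
Initial partition by acceptance: {S0,S2,S3,S4,S5,S6,S7} | {S1,S9}.
Refine {S0,S2,S3,S4,S5,S6,S7} on symbol b: members go to different blocks, giving {S0,S2,S3,S4,S6,S7} and {S5}.
Refine {S0,S2,S3,S4,S6,S7} on symbol c: members go to different blocks, giving {S0,S3,S7} and {S2,S4,S6}.
No further refinement is possible. Final partition (4 blocks): {S0,S3,S7} | {S1,S9} | {S5} | {S2,S4,S6}.

4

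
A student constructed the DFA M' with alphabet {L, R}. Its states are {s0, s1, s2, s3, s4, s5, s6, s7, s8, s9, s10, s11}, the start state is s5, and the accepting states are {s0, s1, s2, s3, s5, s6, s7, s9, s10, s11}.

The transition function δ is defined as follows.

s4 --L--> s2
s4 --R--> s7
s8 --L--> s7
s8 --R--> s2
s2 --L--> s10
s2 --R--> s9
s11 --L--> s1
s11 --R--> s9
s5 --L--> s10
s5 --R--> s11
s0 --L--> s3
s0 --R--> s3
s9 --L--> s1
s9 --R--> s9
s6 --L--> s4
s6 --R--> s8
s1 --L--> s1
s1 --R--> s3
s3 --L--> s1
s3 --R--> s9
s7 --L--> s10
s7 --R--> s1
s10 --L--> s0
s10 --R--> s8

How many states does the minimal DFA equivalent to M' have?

First remove the unreachable states {s4,s6}; 10 states remain.
P0 = {s0,s1,s2,s3,s5,s7,s9,s10,s11} | {s8}.
Split {s0,s1,s2,s3,s5,s7,s9,s10,s11} by δ(·,R) → {s0,s1,s2,s3,s5,s7,s9,s11} and {s10}.
Split {s0,s1,s2,s3,s5,s7,s9,s11} by δ(·,L) → {s0,s1,s3,s9,s11} and {s2,s5,s7}.
Stable partition: {s0,s1,s3,s9,s11} | {s8} | {s10} | {s2,s5,s7} — 4 equivalence classes.

4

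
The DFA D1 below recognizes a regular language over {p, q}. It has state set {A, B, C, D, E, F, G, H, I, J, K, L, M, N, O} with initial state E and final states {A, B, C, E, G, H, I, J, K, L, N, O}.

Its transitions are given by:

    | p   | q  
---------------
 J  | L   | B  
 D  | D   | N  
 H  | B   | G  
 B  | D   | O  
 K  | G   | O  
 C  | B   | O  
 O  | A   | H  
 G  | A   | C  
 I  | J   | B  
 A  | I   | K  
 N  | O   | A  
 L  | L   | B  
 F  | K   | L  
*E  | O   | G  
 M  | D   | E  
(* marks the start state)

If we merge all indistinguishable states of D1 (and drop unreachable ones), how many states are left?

8

States {F,M} cannot be reached from the start state, so discard them.
P0 = {A,B,C,E,G,H,I,J,K,L,N,O} | {D}.
On input p, block {A,B,C,E,G,H,I,J,K,L,N,O} splits into {A,C,E,G,H,I,J,K,L,N,O} and {B}.
Split {A,C,E,G,H,I,J,K,L,N,O} by δ(·,p) → {A,E,G,I,J,K,L,N,O} and {C,H}.
Refine {A,E,G,I,J,K,L,N,O} on symbol q: members go to different blocks, giving {A,E,K,N} and {I,J,L} and {G,O}.
On input p, block {A,E,K,N} splits into {E,K,N} and {A}.
Split {E,K,N} by δ(·,q) → {E,K} and {N}.
No further refinement is possible. Final partition (8 blocks): {E,K} | {D} | {B} | {C,H} | {I,J,L} | {G,O} | {A} | {N}.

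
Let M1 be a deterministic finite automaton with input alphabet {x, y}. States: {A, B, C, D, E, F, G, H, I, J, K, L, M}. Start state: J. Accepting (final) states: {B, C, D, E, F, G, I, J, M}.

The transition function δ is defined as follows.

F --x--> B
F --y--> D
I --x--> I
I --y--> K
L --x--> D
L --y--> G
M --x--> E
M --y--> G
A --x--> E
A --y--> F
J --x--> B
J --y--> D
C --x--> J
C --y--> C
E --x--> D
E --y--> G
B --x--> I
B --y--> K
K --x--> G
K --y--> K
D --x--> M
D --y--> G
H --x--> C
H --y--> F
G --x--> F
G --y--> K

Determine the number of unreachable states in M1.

4

No path from J leads to A, C, H, L; the other 9 states are all reachable.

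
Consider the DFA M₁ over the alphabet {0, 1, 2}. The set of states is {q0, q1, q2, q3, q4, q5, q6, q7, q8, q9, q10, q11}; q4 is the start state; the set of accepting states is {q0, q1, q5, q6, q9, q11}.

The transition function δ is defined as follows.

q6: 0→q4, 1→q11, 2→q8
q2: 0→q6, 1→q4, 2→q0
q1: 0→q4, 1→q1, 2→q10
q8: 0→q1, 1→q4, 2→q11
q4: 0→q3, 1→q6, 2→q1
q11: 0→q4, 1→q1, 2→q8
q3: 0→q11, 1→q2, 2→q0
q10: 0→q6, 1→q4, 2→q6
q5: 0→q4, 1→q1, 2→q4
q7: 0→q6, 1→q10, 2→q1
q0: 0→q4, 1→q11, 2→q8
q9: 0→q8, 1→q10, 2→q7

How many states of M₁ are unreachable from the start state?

No path from q4 leads to q5, q7, q9; the other 9 states are all reachable.

3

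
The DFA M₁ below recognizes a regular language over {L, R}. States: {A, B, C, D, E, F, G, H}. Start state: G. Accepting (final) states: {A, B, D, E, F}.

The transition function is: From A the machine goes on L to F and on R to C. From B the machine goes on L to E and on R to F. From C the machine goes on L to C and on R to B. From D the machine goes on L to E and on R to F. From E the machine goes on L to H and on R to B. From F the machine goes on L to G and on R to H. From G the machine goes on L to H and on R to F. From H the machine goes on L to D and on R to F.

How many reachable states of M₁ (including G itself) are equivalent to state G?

1

First remove the unreachable states {A,C}; 6 states remain.
P0 = {B,D,E,F} | {G,H}.
Split {B,D,E,F} by δ(·,L) → {B,D} and {E,F}.
Split {G,H} by δ(·,L) → {G} and {H}.
Split {E,F} by δ(·,L) → {E} and {F}.
Stable partition: {B,D} | {G} | {E} | {H} | {F} — 5 equivalence classes.
State G belongs to the block {G}, which has 1 states.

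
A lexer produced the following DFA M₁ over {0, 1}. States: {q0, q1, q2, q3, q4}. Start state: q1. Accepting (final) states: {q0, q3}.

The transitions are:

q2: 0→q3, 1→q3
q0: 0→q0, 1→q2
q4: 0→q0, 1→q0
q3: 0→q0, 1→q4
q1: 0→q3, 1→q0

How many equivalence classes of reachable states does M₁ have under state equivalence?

2

P0 = {q0,q3} | {q1,q2,q4}.
Stable partition: {q0,q3} | {q1,q2,q4} — 2 equivalence classes.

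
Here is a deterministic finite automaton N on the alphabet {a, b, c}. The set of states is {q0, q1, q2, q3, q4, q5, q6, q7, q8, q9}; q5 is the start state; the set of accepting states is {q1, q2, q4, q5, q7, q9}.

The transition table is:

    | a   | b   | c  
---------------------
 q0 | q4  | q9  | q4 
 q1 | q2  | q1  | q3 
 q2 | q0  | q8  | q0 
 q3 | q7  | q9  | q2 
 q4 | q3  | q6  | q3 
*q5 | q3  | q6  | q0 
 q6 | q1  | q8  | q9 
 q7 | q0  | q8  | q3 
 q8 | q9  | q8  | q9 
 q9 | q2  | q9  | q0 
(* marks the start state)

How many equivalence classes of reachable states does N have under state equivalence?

All states are reachable from the start state.
Initial partition by acceptance: {q1,q2,q4,q5,q7,q9} | {q0,q3,q6,q8}.
Split {q1,q2,q4,q5,q7,q9} by δ(·,a) → {q2,q4,q5,q7} and {q1,q9}.
On input a, block {q0,q3,q6,q8} splits into {q0,q3} and {q6,q8}.
No further refinement is possible. Final partition (4 blocks): {q2,q4,q5,q7} | {q0,q3} | {q1,q9} | {q6,q8}.

4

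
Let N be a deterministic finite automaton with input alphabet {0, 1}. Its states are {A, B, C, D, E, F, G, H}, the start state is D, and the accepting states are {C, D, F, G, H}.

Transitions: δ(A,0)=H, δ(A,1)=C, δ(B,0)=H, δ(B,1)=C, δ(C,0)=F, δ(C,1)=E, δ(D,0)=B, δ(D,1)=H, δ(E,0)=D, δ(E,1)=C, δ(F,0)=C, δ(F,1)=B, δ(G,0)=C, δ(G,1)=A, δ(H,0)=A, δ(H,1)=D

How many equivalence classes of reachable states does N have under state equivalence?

Reachable states from the start: {A,B,C,D,E,F,H}. Unreachable: {G} — drop them.
Initial partition by acceptance: {C,D,F,H} | {A,B,E}.
Refine {C,D,F,H} on symbol 0: members go to different blocks, giving {C,F} and {D,H}.
The partition is now stable with 3 blocks: {C,F} | {A,B,E} | {D,H}.

3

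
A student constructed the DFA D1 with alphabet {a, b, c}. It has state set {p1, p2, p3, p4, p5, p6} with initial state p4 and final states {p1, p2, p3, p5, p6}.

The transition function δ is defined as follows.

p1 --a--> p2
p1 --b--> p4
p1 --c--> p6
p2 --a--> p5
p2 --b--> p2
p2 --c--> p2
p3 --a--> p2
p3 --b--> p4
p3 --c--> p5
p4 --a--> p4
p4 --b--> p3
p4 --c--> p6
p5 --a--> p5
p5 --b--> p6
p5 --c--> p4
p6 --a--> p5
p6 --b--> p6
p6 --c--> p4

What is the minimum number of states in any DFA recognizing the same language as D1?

4

Reachable states from the start: {p2,p3,p4,p5,p6}. Unreachable: {p1} — drop them.
Initial partition by acceptance: {p2,p3,p5,p6} | {p4}.
Refine {p2,p3,p5,p6} on symbol b: members go to different blocks, giving {p2,p5,p6} and {p3}.
Refine {p2,p5,p6} on symbol c: members go to different blocks, giving {p5,p6} and {p2}.
The partition is now stable with 4 blocks: {p5,p6} | {p4} | {p3} | {p2}.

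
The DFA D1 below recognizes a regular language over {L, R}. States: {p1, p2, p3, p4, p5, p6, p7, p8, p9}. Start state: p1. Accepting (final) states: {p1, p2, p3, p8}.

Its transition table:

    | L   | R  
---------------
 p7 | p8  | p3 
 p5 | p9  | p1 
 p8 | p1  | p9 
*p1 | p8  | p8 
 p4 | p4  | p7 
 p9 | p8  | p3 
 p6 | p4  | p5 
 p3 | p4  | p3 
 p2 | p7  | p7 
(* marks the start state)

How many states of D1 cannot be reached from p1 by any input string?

BFS from p1 reaches {p1, p3, p4, p7, p8, p9}; the 3 state(s) p2, p5, p6 are never visited.

3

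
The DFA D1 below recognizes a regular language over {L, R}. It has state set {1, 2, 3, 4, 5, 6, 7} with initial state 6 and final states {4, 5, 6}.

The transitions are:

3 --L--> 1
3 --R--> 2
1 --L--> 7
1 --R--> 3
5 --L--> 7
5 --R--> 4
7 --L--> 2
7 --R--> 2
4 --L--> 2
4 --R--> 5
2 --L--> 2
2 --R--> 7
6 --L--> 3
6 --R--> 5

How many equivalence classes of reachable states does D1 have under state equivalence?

2

Initial partition by acceptance: {4,5,6} | {1,2,3,7}.
The partition is now stable with 2 blocks: {4,5,6} | {1,2,3,7}.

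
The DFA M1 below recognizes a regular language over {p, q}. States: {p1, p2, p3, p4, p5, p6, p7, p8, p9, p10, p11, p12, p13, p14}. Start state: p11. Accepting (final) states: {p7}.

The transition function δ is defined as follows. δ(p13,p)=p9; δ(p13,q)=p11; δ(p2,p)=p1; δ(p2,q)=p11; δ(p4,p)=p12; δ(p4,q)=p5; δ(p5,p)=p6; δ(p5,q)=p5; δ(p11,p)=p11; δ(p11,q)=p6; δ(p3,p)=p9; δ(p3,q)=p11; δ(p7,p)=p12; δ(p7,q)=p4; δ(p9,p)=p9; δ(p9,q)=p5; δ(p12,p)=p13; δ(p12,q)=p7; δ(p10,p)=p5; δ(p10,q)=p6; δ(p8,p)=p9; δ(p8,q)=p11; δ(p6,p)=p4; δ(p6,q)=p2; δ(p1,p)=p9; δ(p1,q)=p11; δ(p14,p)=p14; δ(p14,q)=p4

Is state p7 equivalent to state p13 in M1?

First remove the unreachable states {p3,p8,p10,p14}; 10 states remain.
Initial partition by acceptance: {p7} | {p1,p2,p4,p5,p6,p9,p11,p12,p13}.
On input q, block {p1,p2,p4,p5,p6,p9,p11,p12,p13} splits into {p1,p2,p4,p5,p6,p9,p11,p13} and {p12}.
Split {p1,p2,p4,p5,p6,p9,p11,p13} by δ(·,p) → {p1,p2,p5,p6,p9,p11,p13} and {p4}.
Refine {p1,p2,p5,p6,p9,p11,p13} on symbol p: members go to different blocks, giving {p1,p2,p5,p9,p11,p13} and {p6}.
On input p, block {p1,p2,p5,p9,p11,p13} splits into {p1,p2,p9,p11,p13} and {p5}.
On input q, block {p1,p2,p9,p11,p13} splits into {p1,p2,p13} and {p9} and {p11}.
Refine {p1,p2,p13} on symbol p: members go to different blocks, giving {p1,p13} and {p2}.
Stable partition: {p7} | {p1,p13} | {p12} | {p4} | {p6} | {p5} | {p9} | {p11} | {p2} — 9 equivalence classes.
p7 and p13 end up in different blocks, so they are distinguishable. For instance, the string 'ε' is accepted from only p7.

No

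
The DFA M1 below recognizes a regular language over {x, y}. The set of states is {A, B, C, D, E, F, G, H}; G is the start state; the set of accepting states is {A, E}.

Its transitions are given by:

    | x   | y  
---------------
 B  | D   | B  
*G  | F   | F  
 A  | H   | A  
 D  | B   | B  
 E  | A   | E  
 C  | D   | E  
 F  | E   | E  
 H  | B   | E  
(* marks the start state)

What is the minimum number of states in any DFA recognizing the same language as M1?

First remove the unreachable states {C}; 7 states remain.
P0 = {A,E} | {B,D,F,G,H}.
Split {A,E} by δ(·,x) → {A} and {E}.
Refine {B,D,F,G,H} on symbol x: members go to different blocks, giving {B,D,G,H} and {F}.
Refine {B,D,G,H} on symbol x: members go to different blocks, giving {B,D,H} and {G}.
On input y, block {B,D,H} splits into {B,D} and {H}.
The partition is now stable with 6 blocks: {A} | {B,D} | {E} | {F} | {G} | {H}.

6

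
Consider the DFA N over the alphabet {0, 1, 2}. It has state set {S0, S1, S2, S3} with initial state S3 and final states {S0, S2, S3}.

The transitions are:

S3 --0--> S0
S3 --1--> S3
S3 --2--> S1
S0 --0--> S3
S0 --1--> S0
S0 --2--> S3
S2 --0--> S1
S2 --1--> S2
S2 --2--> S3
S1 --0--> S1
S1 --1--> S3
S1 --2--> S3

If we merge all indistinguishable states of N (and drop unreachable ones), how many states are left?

Reachable states from the start: {S0,S1,S3}. Unreachable: {S2} — drop them.
Start with accepting vs non-accepting: {S0,S3} | {S1}.
On input 2, block {S0,S3} splits into {S0} and {S3}.
Stable partition: {S0} | {S1} | {S3} — 3 equivalence classes.

3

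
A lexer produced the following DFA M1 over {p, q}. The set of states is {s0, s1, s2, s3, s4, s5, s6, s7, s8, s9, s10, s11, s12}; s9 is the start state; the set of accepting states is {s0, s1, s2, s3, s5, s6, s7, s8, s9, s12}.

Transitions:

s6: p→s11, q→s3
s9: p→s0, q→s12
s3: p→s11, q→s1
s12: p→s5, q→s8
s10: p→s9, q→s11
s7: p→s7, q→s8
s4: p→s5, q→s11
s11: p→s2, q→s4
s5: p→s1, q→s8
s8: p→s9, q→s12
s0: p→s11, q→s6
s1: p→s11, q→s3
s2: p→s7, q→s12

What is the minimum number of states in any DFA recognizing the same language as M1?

States {s10} cannot be reached from the start state, so discard them.
Start with accepting vs non-accepting: {s0,s1,s2,s3,s5,s6,s7,s8,s9,s12} | {s4,s11}.
Refine {s0,s1,s2,s3,s5,s6,s7,s8,s9,s12} on symbol p: members go to different blocks, giving {s2,s5,s7,s8,s9,s12} and {s0,s1,s3,s6}.
Refine {s2,s5,s7,s8,s9,s12} on symbol p: members go to different blocks, giving {s2,s7,s8,s12} and {s5,s9}.
On input p, block {s2,s7,s8,s12} splits into {s2,s7} and {s8,s12}.
Refine {s4,s11} on symbol p: members go to different blocks, giving {s4} and {s11}.
The partition is now stable with 6 blocks: {s2,s7} | {s4} | {s0,s1,s3,s6} | {s5,s9} | {s8,s12} | {s11}.

6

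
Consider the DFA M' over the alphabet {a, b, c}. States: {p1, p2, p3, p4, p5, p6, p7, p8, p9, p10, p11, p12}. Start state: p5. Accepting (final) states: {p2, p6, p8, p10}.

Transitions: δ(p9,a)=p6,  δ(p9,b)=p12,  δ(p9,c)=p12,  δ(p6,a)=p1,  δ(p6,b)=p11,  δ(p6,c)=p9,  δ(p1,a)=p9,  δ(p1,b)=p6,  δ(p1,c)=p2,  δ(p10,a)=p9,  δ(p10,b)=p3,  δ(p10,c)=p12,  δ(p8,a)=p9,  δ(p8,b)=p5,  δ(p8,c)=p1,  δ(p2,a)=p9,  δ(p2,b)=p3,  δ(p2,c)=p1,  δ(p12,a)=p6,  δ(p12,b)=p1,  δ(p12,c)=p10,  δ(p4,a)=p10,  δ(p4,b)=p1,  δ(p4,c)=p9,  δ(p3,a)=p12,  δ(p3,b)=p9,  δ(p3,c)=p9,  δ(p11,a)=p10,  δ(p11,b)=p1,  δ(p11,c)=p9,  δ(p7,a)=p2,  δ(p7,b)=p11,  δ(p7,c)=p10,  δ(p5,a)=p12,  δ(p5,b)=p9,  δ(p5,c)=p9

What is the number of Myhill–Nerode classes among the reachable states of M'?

8

Reachable states from the start: {p1,p2,p3,p5,p6,p9,p10,p11,p12}. Unreachable: {p4,p7,p8} — drop them.
P0 = {p2,p6,p10} | {p1,p3,p5,p9,p11,p12}.
Refine {p1,p3,p5,p9,p11,p12} on symbol a: members go to different blocks, giving {p1,p3,p5} and {p9,p11,p12}.
On input a, block {p2,p6,p10} splits into {p2,p10} and {p6}.
On input c, block {p2,p10} splits into {p2} and {p10}.
Split {p1,p3,p5} by δ(·,b) → {p3,p5} and {p1}.
Split {p9,p11,p12} by δ(·,a) → {p9,p12} and {p11}.
Refine {p9,p12} on symbol b: members go to different blocks, giving {p9} and {p12}.
No further refinement is possible. Final partition (8 blocks): {p2} | {p3,p5} | {p9} | {p6} | {p10} | {p1} | {p11} | {p12}.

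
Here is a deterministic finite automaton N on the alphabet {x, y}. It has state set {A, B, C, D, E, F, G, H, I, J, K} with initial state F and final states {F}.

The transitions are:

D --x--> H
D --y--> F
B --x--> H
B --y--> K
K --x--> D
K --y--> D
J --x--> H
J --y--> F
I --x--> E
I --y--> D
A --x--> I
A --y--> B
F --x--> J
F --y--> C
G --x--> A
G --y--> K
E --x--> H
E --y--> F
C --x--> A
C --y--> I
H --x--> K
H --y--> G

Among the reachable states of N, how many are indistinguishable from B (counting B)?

3

All states are reachable from the start state.
Start with accepting vs non-accepting: {F} | {A,B,C,D,E,G,H,I,J,K}.
Refine {A,B,C,D,E,G,H,I,J,K} on symbol y: members go to different blocks, giving {A,B,C,G,H,I,K} and {D,E,J}.
Refine {A,B,C,G,H,I,K} on symbol x: members go to different blocks, giving {A,B,C,G,H} and {I,K}.
Split {A,B,C,G,H} by δ(·,x) → {B,C,G} and {A,H}.
Stable partition: {F} | {B,C,G} | {D,E,J} | {I,K} | {A,H} — 5 equivalence classes.
State B belongs to the block {B,C,G}, which has 3 states.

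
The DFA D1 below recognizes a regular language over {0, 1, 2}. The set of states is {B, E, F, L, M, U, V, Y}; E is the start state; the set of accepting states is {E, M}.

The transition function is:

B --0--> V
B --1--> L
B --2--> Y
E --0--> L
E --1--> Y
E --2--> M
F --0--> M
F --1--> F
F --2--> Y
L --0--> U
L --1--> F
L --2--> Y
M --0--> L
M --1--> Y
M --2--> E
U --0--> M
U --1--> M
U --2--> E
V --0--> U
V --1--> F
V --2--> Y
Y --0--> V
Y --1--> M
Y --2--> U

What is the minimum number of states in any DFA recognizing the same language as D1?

5

First remove the unreachable states {B}; 7 states remain.
Start with accepting vs non-accepting: {E,M} | {F,L,U,V,Y}.
Refine {F,L,U,V,Y} on symbol 0: members go to different blocks, giving {L,V,Y} and {F,U}.
Refine {L,V,Y} on symbol 0: members go to different blocks, giving {L,V} and {Y}.
Refine {F,U} on symbol 1: members go to different blocks, giving {F} and {U}.
Stable partition: {E,M} | {L,V} | {F} | {Y} | {U} — 5 equivalence classes.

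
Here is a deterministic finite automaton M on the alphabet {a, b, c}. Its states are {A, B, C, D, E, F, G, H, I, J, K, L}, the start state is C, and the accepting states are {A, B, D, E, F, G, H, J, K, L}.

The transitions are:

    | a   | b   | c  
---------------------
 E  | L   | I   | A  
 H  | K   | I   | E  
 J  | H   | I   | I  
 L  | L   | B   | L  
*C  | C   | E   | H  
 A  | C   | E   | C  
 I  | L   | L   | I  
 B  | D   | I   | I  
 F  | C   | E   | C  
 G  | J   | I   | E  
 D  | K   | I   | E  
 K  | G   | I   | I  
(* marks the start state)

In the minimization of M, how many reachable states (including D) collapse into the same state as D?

3

Reachable states from the start: {A,B,C,D,E,G,H,I,J,K,L}. Unreachable: {F} — drop them.
Start with accepting vs non-accepting: {A,B,D,E,G,H,J,K,L} | {C,I}.
On input a, block {A,B,D,E,G,H,J,K,L} splits into {B,D,E,G,H,J,K,L} and {A}.
Refine {B,D,E,G,H,J,K,L} on symbol b: members go to different blocks, giving {B,D,E,G,H,J,K} and {L}.
On input a, block {B,D,E,G,H,J,K} splits into {B,D,G,H,J,K} and {E}.
Refine {B,D,G,H,J,K} on symbol c: members go to different blocks, giving {B,J,K} and {D,G,H}.
On input a, block {C,I} splits into {C} and {I}.
Stable partition: {B,J,K} | {C} | {A} | {L} | {E} | {D,G,H} | {I} — 7 equivalence classes.
State D belongs to the block {D,G,H}, which has 3 states.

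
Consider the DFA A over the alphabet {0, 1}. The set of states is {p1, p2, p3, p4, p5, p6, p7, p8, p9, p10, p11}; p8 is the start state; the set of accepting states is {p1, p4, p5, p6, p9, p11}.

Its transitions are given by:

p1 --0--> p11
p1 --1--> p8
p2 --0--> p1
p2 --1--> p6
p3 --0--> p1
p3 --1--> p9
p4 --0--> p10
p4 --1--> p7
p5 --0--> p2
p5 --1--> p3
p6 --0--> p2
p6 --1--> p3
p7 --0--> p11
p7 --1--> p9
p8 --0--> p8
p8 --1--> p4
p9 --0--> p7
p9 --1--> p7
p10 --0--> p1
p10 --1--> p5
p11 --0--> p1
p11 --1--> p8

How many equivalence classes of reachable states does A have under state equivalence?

Start with accepting vs non-accepting: {p1,p4,p5,p6,p9,p11} | {p2,p3,p7,p8,p10}.
Split {p1,p4,p5,p6,p9,p11} by δ(·,0) → {p4,p5,p6,p9} and {p1,p11}.
Refine {p2,p3,p7,p8,p10} on symbol 0: members go to different blocks, giving {p2,p3,p7,p10} and {p8}.
No further refinement is possible. Final partition (4 blocks): {p4,p5,p6,p9} | {p2,p3,p7,p10} | {p1,p11} | {p8}.

4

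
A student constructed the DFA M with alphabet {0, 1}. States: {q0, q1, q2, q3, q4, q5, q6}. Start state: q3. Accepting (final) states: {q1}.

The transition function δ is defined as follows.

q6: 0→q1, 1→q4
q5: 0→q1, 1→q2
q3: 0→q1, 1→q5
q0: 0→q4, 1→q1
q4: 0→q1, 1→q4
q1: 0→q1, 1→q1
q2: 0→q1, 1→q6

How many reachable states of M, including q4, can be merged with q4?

First remove the unreachable states {q0}; 6 states remain.
Start with accepting vs non-accepting: {q1} | {q2,q3,q4,q5,q6}.
Stable partition: {q1} | {q2,q3,q4,q5,q6} — 2 equivalence classes.
The equivalence class containing q4 is {q2,q3,q4,q5,q6}, of size 5.

5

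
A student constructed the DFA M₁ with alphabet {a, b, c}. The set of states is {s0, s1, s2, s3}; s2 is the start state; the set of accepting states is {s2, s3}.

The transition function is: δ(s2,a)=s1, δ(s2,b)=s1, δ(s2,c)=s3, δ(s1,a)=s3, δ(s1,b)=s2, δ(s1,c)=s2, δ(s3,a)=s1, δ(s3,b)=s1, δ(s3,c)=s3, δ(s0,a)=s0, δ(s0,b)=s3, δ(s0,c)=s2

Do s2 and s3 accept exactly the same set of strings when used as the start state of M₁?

Yes

Reachable states from the start: {s1,s2,s3}. Unreachable: {s0} — drop them.
Start with accepting vs non-accepting: {s2,s3} | {s1}.
No further refinement is possible. Final partition (2 blocks): {s2,s3} | {s1}.
s2 and s3 lie in the same block of the stable partition, so they are equivalent — no string distinguishes them.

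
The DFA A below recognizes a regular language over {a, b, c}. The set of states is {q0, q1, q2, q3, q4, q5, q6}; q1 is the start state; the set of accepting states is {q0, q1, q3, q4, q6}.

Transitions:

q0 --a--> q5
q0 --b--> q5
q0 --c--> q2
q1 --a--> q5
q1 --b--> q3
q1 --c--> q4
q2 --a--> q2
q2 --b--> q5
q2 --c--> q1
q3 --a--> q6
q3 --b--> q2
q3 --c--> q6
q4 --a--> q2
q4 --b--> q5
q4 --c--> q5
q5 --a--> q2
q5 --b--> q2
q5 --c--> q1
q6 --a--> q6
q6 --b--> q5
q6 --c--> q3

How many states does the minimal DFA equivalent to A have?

States {q0} cannot be reached from the start state, so discard them.
P0 = {q1,q3,q4,q6} | {q2,q5}.
On input a, block {q1,q3,q4,q6} splits into {q1,q4} and {q3,q6}.
Refine {q1,q4} on symbol b: members go to different blocks, giving {q1} and {q4}.
The partition is now stable with 4 blocks: {q1} | {q2,q5} | {q3,q6} | {q4}.

4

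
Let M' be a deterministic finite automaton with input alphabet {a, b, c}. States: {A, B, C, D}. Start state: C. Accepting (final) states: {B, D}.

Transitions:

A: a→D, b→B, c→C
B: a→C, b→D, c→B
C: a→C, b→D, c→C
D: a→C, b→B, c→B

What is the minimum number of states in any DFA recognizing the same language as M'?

2

Reachable states from the start: {B,C,D}. Unreachable: {A} — drop them.
P0 = {B,D} | {C}.
Stable partition: {B,D} | {C} — 2 equivalence classes.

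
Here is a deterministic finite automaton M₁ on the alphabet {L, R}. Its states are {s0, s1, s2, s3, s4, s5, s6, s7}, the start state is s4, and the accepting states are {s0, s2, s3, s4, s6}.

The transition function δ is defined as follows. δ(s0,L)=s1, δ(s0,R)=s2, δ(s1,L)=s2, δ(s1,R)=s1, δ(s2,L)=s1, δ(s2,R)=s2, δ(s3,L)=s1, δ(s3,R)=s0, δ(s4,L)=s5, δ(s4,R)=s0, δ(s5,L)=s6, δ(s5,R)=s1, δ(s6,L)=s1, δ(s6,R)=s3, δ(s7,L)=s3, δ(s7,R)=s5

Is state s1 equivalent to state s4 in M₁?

No

First remove the unreachable states {s7}; 7 states remain.
P0 = {s0,s2,s3,s4,s6} | {s1,s5}.
Stable partition: {s0,s2,s3,s4,s6} | {s1,s5} — 2 equivalence classes.
s1 and s4 end up in different blocks, so they are distinguishable. For instance, the string 'ε' is accepted from only s4.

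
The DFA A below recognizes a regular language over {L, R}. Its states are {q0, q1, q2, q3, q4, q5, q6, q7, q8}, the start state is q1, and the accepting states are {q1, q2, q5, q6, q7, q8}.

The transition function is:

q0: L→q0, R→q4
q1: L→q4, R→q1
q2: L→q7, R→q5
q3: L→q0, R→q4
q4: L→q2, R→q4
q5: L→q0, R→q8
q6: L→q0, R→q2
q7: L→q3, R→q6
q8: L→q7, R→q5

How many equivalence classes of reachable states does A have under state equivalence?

P0 = {q1,q2,q5,q6,q7,q8} | {q0,q3,q4}.
Split {q1,q2,q5,q6,q7,q8} by δ(·,L) → {q1,q5,q6,q7} and {q2,q8}.
Refine {q1,q5,q6,q7} on symbol R: members go to different blocks, giving {q1,q7} and {q5,q6}.
Refine {q1,q7} on symbol R: members go to different blocks, giving {q1} and {q7}.
Refine {q0,q3,q4} on symbol L: members go to different blocks, giving {q0,q3} and {q4}.
The partition is now stable with 6 blocks: {q1} | {q0,q3} | {q2,q8} | {q5,q6} | {q7} | {q4}.

6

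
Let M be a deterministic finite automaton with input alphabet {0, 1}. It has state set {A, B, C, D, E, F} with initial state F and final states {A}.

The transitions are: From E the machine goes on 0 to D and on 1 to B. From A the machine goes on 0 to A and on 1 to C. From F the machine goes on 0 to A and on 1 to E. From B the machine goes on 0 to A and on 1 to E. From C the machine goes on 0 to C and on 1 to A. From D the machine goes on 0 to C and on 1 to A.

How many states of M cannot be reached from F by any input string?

0

Exploring from F, all states are eventually visited, so none are unreachable.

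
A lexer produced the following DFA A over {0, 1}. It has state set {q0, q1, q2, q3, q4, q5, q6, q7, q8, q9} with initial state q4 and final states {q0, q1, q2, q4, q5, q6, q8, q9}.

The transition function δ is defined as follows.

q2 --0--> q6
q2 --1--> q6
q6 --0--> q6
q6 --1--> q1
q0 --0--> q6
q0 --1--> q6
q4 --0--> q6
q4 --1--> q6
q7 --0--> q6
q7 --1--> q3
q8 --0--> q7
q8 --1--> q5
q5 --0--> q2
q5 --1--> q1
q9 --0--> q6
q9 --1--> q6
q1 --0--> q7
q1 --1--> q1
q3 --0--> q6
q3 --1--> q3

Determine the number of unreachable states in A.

No path from q4 leads to q0, q2, q5, q8, q9; the other 5 states are all reachable.

5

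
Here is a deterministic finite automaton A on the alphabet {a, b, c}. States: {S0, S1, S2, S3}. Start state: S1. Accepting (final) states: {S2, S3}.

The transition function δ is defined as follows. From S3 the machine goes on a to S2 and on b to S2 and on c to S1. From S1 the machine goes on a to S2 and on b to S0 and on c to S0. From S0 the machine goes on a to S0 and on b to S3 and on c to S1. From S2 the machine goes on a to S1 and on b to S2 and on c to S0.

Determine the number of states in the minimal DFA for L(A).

4

Every state is reachable, so we keep all 4.
Start with accepting vs non-accepting: {S2,S3} | {S0,S1}.
Split {S2,S3} by δ(·,a) → {S2} and {S3}.
Refine {S0,S1} on symbol a: members go to different blocks, giving {S0} and {S1}.
No further refinement is possible. Final partition (4 blocks): {S2} | {S0} | {S3} | {S1}.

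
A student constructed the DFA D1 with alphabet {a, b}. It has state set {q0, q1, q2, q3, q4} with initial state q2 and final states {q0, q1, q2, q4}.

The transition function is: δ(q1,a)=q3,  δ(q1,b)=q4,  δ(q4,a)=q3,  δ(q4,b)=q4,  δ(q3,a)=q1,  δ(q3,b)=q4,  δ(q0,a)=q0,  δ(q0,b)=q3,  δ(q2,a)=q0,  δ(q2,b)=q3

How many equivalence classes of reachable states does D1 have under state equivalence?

3

P0 = {q0,q1,q2,q4} | {q3}.
On input a, block {q0,q1,q2,q4} splits into {q0,q2} and {q1,q4}.
No further refinement is possible. Final partition (3 blocks): {q0,q2} | {q3} | {q1,q4}.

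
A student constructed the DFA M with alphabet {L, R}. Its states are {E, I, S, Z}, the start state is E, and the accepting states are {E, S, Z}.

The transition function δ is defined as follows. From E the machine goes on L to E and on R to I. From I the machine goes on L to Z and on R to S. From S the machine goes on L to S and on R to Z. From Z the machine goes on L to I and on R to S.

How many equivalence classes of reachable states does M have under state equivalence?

4

All states are reachable from the start state.
Initial partition by acceptance: {E,S,Z} | {I}.
Split {E,S,Z} by δ(·,L) → {E,S} and {Z}.
On input R, block {E,S} splits into {S} and {E}.
No further refinement is possible. Final partition (4 blocks): {S} | {I} | {Z} | {E}.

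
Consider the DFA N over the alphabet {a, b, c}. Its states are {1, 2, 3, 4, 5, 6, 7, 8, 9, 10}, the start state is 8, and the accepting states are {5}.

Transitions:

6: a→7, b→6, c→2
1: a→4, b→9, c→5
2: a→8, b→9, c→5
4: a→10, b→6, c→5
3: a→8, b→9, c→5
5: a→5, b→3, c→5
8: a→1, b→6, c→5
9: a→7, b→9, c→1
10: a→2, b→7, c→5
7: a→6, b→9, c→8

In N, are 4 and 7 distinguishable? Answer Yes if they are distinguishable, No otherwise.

Yes

All states are reachable from the start state.
P0 = {5} | {1,2,3,4,6,7,8,9,10}.
On input c, block {1,2,3,4,6,7,8,9,10} splits into {1,2,3,4,8,10} and {6,7,9}.
The partition is now stable with 3 blocks: {5} | {1,2,3,4,8,10} | {6,7,9}.
4 and 7 end up in different blocks, so they are distinguishable. For instance, the string 'c' is accepted from only 4.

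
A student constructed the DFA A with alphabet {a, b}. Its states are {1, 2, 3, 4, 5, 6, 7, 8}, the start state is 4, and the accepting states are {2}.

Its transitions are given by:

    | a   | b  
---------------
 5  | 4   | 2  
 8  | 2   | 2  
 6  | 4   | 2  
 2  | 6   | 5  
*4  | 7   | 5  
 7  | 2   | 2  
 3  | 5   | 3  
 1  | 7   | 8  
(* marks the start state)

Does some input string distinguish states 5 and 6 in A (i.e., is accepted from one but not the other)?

First remove the unreachable states {1,3,8}; 5 states remain.
Initial partition by acceptance: {2} | {4,5,6,7}.
Refine {4,5,6,7} on symbol a: members go to different blocks, giving {4,5,6} and {7}.
On input a, block {4,5,6} splits into {5,6} and {4}.
The partition is now stable with 4 blocks: {2} | {5,6} | {7} | {4}.
5 and 6 lie in the same block of the stable partition, so they are equivalent — no string distinguishes them.

No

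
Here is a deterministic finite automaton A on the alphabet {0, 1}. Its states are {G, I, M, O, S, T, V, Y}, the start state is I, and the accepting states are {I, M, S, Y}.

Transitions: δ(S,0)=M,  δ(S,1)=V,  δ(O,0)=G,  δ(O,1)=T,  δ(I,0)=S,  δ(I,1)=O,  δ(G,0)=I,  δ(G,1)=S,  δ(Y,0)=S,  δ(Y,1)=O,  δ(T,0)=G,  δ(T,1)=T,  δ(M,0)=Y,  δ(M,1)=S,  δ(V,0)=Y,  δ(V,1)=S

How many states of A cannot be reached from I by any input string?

0

A breadth-first search from the start state visits every state.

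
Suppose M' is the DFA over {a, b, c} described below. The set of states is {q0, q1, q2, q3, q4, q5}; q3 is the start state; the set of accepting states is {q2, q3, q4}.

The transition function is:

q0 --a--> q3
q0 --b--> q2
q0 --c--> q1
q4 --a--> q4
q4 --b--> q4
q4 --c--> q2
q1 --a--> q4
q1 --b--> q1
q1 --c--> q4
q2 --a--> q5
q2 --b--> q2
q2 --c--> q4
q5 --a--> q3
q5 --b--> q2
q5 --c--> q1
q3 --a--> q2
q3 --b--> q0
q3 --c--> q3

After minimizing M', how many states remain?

5

All states are reachable from the start state.
Start with accepting vs non-accepting: {q2,q3,q4} | {q0,q1,q5}.
On input a, block {q2,q3,q4} splits into {q3,q4} and {q2}.
Refine {q3,q4} on symbol a: members go to different blocks, giving {q3} and {q4}.
Split {q0,q1,q5} by δ(·,a) → {q0,q5} and {q1}.
The partition is now stable with 5 blocks: {q3} | {q0,q5} | {q2} | {q4} | {q1}.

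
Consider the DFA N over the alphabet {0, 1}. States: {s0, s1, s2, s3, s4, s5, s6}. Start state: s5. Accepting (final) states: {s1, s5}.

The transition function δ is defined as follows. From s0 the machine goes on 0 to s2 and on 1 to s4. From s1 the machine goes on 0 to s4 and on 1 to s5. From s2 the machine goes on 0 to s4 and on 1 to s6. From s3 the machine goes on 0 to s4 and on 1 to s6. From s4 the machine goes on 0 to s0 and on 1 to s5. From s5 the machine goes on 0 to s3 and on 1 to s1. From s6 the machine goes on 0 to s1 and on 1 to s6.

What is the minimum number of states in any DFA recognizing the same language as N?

6

Every state is reachable, so we keep all 7.
Start with accepting vs non-accepting: {s1,s5} | {s0,s2,s3,s4,s6}.
Split {s0,s2,s3,s4,s6} by δ(·,0) → {s0,s2,s3,s4} and {s6}.
On input 1, block {s0,s2,s3,s4} splits into {s2,s3} and {s0} and {s4}.
Split {s1,s5} by δ(·,0) → {s1} and {s5}.
The partition is now stable with 6 blocks: {s1} | {s2,s3} | {s6} | {s0} | {s4} | {s5}.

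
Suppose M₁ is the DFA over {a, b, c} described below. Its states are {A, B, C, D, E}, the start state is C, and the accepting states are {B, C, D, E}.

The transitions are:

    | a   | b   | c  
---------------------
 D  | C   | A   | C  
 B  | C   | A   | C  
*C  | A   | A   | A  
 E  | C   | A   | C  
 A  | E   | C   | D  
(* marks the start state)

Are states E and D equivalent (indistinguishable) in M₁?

Yes

States {B} cannot be reached from the start state, so discard them.
Start with accepting vs non-accepting: {C,D,E} | {A}.
Split {C,D,E} by δ(·,a) → {D,E} and {C}.
Stable partition: {D,E} | {A} | {C} — 3 equivalence classes.
E and D lie in the same block of the stable partition, so they are equivalent — no string distinguishes them.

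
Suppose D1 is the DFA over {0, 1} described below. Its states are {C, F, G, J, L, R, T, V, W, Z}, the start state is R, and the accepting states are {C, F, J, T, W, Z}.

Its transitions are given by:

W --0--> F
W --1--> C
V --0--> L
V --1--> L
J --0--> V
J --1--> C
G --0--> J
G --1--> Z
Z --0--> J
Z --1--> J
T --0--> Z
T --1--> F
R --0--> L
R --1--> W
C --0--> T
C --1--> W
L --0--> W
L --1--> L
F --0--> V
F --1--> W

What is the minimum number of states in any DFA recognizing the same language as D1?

States {G} cannot be reached from the start state, so discard them.
Initial partition by acceptance: {C,F,J,T,W,Z} | {L,R,V}.
Refine {C,F,J,T,W,Z} on symbol 0: members go to different blocks, giving {C,T,W,Z} and {F,J}.
On input 0, block {C,T,W,Z} splits into {W,Z} and {C,T}.
On input 1, block {W,Z} splits into {W} and {Z}.
Refine {L,R,V} on symbol 0: members go to different blocks, giving {R,V} and {L}.
Refine {R,V} on symbol 1: members go to different blocks, giving {R} and {V}.
Refine {F,J} on symbol 1: members go to different blocks, giving {J} and {F}.
Split {C,T} by δ(·,0) → {C} and {T}.
The partition is now stable with 9 blocks: {W} | {R} | {J} | {C} | {Z} | {L} | {V} | {F} | {T}.

9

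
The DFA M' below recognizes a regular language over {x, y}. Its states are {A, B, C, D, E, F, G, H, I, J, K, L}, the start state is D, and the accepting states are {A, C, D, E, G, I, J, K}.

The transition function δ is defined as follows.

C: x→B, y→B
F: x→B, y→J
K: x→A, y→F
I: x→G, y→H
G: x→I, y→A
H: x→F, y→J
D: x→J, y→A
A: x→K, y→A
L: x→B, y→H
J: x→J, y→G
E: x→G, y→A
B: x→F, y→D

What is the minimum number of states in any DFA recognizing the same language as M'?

First remove the unreachable states {C,E,L}; 9 states remain.
Initial partition by acceptance: {A,D,G,I,J,K} | {B,F,H}.
Split {A,D,G,I,J,K} by δ(·,y) → {A,D,G,J} and {I,K}.
Refine {A,D,G,J} on symbol x: members go to different blocks, giving {A,G} and {D,J}.
Stable partition: {A,G} | {B,F,H} | {I,K} | {D,J} — 4 equivalence classes.

4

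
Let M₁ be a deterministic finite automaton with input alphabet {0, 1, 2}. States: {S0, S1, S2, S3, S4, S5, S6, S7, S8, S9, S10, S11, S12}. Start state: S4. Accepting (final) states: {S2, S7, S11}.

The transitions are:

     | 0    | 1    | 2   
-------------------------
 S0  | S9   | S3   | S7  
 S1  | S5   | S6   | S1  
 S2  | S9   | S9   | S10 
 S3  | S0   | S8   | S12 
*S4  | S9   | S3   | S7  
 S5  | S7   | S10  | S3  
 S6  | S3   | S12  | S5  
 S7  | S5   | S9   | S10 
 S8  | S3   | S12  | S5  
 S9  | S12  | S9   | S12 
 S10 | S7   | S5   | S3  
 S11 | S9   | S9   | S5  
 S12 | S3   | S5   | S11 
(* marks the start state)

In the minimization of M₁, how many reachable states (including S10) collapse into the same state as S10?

Reachable states from the start: {S0,S3,S4,S5,S7,S8,S9,S10,S11,S12}. Unreachable: {S1,S2,S6} — drop them.
Start with accepting vs non-accepting: {S7,S11} | {S0,S3,S4,S5,S8,S9,S10,S12}.
Split {S0,S3,S4,S5,S8,S9,S10,S12} by δ(·,0) → {S0,S3,S4,S8,S9,S12} and {S5,S10}.
On input 0, block {S7,S11} splits into {S7} and {S11}.
Refine {S0,S3,S4,S8,S9,S12} on symbol 1: members go to different blocks, giving {S0,S3,S4,S8,S9} and {S12}.
On input 0, block {S0,S3,S4,S8,S9} splits into {S0,S3,S4,S8} and {S9}.
Refine {S0,S3,S4,S8} on symbol 0: members go to different blocks, giving {S0,S4} and {S3,S8}.
Refine {S3,S8} on symbol 0: members go to different blocks, giving {S3} and {S8}.
The partition is now stable with 8 blocks: {S7} | {S0,S4} | {S5,S10} | {S11} | {S12} | {S9} | {S3} | {S8}.
State S10 belongs to the block {S5,S10}, which has 2 states.

2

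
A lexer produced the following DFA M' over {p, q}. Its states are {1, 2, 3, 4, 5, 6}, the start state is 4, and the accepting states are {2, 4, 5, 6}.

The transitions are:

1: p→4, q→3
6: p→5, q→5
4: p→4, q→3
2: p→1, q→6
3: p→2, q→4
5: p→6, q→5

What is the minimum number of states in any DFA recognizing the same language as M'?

5

Every state is reachable, so we keep all 6.
Start with accepting vs non-accepting: {2,4,5,6} | {1,3}.
Split {2,4,5,6} by δ(·,p) → {4,5,6} and {2}.
On input q, block {4,5,6} splits into {5,6} and {4}.
On input p, block {1,3} splits into {1} and {3}.
The partition is now stable with 5 blocks: {5,6} | {1} | {2} | {4} | {3}.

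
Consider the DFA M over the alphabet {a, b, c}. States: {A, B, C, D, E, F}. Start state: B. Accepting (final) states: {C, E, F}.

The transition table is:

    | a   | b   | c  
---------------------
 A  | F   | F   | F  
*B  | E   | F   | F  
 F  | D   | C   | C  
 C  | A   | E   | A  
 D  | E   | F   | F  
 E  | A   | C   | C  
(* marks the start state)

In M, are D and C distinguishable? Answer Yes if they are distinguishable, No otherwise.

Yes

All states are reachable from the start state.
Initial partition by acceptance: {C,E,F} | {A,B,D}.
On input c, block {C,E,F} splits into {E,F} and {C}.
The partition is now stable with 3 blocks: {E,F} | {A,B,D} | {C}.
D and C end up in different blocks, so they are distinguishable. For instance, the string 'ε' is accepted from only C.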